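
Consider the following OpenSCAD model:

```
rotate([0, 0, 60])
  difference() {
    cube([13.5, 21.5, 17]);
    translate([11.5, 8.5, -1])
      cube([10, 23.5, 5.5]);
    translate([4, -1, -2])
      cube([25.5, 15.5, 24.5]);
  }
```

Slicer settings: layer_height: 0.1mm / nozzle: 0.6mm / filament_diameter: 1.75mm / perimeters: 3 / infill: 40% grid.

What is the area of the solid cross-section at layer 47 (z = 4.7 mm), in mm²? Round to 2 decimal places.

152.50 mm²

At z = 4.7 mm: the cube (footprint 13.5×21.5) is included at this height (area 290.25 mm²); the cube at (11.5, 8.5) does not reach this height (z outside [-1, 4.5]); the cube at (4, -1) is present — its section is the full 25.5×15.5 rectangle (area 395.25 mm²); Taking the first minus the rest: starting from the 13.5×21.5 cube (290.25 mm²), the 25.5×15.5 cube at (4, -1) partially overlaps it — only the 137.75 mm² overlap (of its 395.25 mm²) is removed, clipping the outline — area = 152.50 mm²; (rotated 60° about Z; rotation is an isometry so areas/perimeters/island counts are preserved). Overall, the cross-section is a single solid region. Net area = 152.50 mm².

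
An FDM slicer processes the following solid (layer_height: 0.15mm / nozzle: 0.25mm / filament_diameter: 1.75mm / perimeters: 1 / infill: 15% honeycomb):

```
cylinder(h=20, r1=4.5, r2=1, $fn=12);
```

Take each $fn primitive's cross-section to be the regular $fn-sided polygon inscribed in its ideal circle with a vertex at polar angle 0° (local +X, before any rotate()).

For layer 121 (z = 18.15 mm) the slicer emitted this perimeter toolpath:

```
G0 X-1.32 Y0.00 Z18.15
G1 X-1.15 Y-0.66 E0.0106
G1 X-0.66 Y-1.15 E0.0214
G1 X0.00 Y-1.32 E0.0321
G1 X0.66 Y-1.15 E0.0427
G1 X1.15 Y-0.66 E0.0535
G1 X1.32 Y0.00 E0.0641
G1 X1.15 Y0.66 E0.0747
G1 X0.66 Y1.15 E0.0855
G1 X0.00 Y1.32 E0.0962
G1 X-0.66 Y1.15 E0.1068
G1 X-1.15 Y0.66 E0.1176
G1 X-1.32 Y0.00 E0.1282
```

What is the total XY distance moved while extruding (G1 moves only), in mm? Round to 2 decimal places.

Sum the Euclidean lengths of each G1 segment: total = 8.22 mm.

8.22 mm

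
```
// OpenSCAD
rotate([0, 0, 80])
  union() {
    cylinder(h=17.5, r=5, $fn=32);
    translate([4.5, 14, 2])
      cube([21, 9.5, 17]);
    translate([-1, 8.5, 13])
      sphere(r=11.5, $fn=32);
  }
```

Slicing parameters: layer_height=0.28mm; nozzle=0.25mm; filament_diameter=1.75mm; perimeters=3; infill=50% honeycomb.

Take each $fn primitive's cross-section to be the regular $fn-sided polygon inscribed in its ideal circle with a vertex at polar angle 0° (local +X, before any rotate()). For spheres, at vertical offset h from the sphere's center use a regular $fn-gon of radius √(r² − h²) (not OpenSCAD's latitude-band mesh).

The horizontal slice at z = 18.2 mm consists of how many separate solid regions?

At z = 18.2 mm: the cylinder is not intersected at this z (z outside [0, 17.5]); the cube at (4.5, 14) (footprint 21×9.5) is included at this height; the r=11.5 sphere at (-1, 8.5) slices to a regular 32-gon of circumradius 10.257 (√(r²−h²) with h=5.2 from center); Combining (union): the regions partially overlap (shared area 5.58 mm²), so overlapping operands fuse into one piece — 1 connected region; (whole slice rotated 80° about Z — lengths, areas and connectivity unchanged). The result has 1 disconnected region.

1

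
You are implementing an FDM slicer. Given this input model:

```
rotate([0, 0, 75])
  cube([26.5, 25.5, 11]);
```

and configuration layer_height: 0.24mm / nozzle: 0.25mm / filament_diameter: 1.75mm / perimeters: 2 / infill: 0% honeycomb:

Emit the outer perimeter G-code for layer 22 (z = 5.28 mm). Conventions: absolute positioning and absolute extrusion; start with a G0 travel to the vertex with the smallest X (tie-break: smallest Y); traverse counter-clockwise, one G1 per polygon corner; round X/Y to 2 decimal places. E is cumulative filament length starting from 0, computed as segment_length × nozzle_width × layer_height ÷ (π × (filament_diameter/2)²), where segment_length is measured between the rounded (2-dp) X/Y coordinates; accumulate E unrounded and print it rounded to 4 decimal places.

G0 X-24.63 Y6.60 Z5.28
G1 X0.00 Y0.00 E0.6361
G1 X6.86 Y25.60 E1.2972
G1 X-17.77 Y32.20 E1.9333
G1 X-24.63 Y6.60 E2.5944

At z = 5.28 mm: the 26.5×25.5 cube contributes its full rectangle; (whole slice rotated 75° about Z — lengths, areas and connectivity unchanged). The outline is a single polygon with 4 vertices. Extrusion per mm of travel: 0.25 × 0.24 / (π × 0.875²) = 0.024945. Accumulating E over each segment gives final E = 2.5944.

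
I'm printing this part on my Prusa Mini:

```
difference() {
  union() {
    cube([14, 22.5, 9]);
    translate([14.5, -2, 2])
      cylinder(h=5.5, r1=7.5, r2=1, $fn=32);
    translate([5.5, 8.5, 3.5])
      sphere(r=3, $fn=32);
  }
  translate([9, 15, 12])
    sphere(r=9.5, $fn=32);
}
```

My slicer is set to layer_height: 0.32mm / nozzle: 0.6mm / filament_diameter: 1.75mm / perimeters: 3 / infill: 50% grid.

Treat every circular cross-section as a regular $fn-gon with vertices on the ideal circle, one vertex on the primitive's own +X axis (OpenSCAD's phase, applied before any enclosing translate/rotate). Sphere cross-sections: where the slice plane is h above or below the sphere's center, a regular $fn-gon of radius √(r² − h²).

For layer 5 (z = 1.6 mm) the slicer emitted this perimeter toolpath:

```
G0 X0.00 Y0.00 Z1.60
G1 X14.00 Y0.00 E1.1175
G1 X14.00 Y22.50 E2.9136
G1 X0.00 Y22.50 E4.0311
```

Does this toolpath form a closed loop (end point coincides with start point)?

no

Start point (G0): (0.00, 0.00). End point (last G1): the path does not return to the start — open.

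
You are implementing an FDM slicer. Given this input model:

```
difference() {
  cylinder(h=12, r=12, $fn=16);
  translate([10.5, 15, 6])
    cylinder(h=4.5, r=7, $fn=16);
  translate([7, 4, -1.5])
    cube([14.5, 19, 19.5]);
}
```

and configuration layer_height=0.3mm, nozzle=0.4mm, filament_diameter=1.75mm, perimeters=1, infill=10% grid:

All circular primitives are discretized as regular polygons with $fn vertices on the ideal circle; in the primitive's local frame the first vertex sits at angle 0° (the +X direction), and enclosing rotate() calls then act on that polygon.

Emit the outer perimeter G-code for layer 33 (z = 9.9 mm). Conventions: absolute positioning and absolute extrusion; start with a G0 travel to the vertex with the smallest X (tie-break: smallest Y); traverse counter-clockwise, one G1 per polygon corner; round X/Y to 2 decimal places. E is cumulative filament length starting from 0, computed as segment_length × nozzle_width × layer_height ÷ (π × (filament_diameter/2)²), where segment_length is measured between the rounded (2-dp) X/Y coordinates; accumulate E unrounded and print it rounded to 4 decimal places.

G0 X-12.00 Y0.00 Z9.90
G1 X-11.09 Y-4.59 E0.2335
G1 X-8.49 Y-8.49 E0.4673
G1 X-4.59 Y-11.09 E0.7011
G1 X0.00 Y-12.00 E0.9346
G1 X4.59 Y-11.09 E1.1681
G1 X8.49 Y-8.49 E1.4019
G1 X11.09 Y-4.59 E1.6357
G1 X12.00 Y0.00 E1.8692
G1 X11.20 Y4.00 E2.0727
G1 X7.00 Y4.00 E2.2822
G1 X7.00 Y9.08 E2.5357
G1 X5.55 Y10.05 E2.6227
G1 X5.07 Y10.77 E2.6659
G1 X4.59 Y11.09 E2.6947
G1 X0.00 Y12.00 E2.9281
G1 X-4.59 Y11.09 E3.1616
G1 X-8.49 Y8.49 E3.3954
G1 X-11.09 Y4.59 E3.6293
G1 X-12.00 Y0.00 E3.8627

At z = 9.9 mm: the r=12 cylinder gives a regular 16-gon of circumradius 12 (constant along its height); the cylinder at (10.5, 15): section is a regular 16-gon, circumradius r=7; the cube at (7, 4) (footprint 14.5×19) is included at this height; Subtracting the remaining from the first: starting from the r=12 cylinder, the r=7 cylinder at (10.5, 15) partially overlaps it — only the 1.16 mm² overlap (of its 150.01 mm²) is removed, clipping the outline; the 14.5×19 cube at (7, 4) partially overlaps it — only the 13.55 mm² overlap (of its 275.50 mm²) is removed, clipping the outline — 1 connected region. The outline is a single polygon with 19 vertices. Extrusion per mm of travel: 0.4 × 0.3 / (π × 0.875²) = 0.049890. Accumulating E over each segment gives final E = 3.8627.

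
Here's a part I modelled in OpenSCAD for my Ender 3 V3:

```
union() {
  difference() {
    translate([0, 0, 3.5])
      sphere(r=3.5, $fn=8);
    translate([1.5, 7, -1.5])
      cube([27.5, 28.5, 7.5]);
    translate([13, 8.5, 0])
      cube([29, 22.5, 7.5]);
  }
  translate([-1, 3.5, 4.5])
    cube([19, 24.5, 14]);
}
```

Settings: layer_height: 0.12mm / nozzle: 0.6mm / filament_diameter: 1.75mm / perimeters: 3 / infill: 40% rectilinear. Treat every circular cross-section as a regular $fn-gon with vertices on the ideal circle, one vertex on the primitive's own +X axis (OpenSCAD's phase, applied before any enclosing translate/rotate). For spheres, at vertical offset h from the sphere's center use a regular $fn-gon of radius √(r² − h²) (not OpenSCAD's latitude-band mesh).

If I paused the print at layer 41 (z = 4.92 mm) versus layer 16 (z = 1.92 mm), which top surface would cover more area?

Layer 41 (z = 4.92): the sphere: section is a regular 8-gon, circumradius = √(r²−h²) = √(3.5²−1.42²) = 3.199 (area = (8/2)·3.199²·sin(360°/8) = 28.94 mm²); the cube at (1.5, 7) is present — its section is the full 27.5×28.5 rectangle (area 783.75 mm²); the 29×22.5 cube at (13, 8.5) contributes its full rectangle (area 652.50 mm²); Taking the first minus the rest: starting from the r=3.5 sphere (28.94 mm²), the 27.5×28.5 cube at (1.5, 7) misses the remaining region (no effect); the 29×22.5 cube at (13, 8.5) misses the remaining region (no effect) — area = 28.94 mm²; the cube at (-1, 3.5) (footprint 19×24.5) is included at this height (area 465.50 mm²); Taking the union: the 2 present regions are separate (no shared area or edge), so areas and boundary lengths simply add and each stays a separate island — area = 494.44 mm². So its area = 494.44 mm². Layer 16 (z = 1.92): the r=3.5 sphere slices to a regular 8-gon of circumradius 3.123 (√(r²−h²) with h=1.58 from center) (area = (8/2)·3.123²·sin(360°/8) = 27.59 mm²); the cube at (1.5, 7) is present — its section is the full 27.5×28.5 rectangle (area 783.75 mm²); the cube at (13, 8.5) is present — its section is the full 29×22.5 rectangle (area 652.50 mm²); Taking the first minus the rest: starting from the r=3.5 sphere (27.59 mm²), the 27.5×28.5 cube at (1.5, 7) misses the remaining region (no effect); the 29×22.5 cube at (13, 8.5) misses the remaining region (no effect) — area = 27.59 mm²; the cube at (-1, 3.5) is absent (z outside [4.5, 18.5]); Combining (union): only the result so far is present, so the union is just that shape — area = 27.59 mm². So its area = 27.59 mm². Layer 41 is larger (494.44 vs 27.59 mm²).

layer 41 (z = 4.92 mm)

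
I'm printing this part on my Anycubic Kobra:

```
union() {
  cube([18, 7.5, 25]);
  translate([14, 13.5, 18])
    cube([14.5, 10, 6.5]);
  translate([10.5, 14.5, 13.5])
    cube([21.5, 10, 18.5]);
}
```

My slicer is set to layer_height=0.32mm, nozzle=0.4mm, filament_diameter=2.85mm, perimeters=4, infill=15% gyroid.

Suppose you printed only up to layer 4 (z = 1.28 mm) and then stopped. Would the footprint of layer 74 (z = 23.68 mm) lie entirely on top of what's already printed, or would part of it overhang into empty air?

Compare the two slices. At z = 1.28: the cube (footprint 18×7.5) is included at this height (area 135.00 mm²); the cube at (14, 13.5) does not reach this height (z outside [18, 24.5]); the cube at (10.5, 14.5) is not intersected at this z (z outside [13.5, 32]); Taking the union: only the 18×7.5 cube is present, so the union is just that shape — area = 135.00 mm². At z = 23.68: the cube (footprint 18×7.5) is included at this height (area 135.00 mm²); the cube at (14, 13.5) is present — its section is the full 14.5×10 rectangle (area 145.00 mm²); the cube at (10.5, 14.5) (footprint 21.5×10) is included at this height (area 215.00 mm²); Taking the union: the regions partially overlap — summed areas 495.00 mm² minus the doubly-counted overlap 130.50 mm² gives 364.50 mm² — area = 364.50 mm². Checking containment: at z = 23.68 the cross-section extends beyond the z = 1.28 cross-section by about 229.50 mm².

part overhangs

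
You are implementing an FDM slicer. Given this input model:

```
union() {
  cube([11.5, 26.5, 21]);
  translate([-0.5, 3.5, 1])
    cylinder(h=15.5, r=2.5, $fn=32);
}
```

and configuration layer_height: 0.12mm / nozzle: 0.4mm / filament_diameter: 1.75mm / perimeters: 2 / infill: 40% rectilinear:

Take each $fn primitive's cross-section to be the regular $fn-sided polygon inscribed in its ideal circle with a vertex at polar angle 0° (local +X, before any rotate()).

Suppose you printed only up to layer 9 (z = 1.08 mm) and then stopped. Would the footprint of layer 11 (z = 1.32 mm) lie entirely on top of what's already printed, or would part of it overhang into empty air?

entirely on top

Compare the two slices. At z = 1.08: the cube (footprint 11.5×26.5) is included at this height (area 304.75 mm²); the r=2.5 cylinder at (-0.5, 3.5) gives a regular 32-gon of circumradius 2.5 (constant along its height) (area = (32/2)·2.500²·sin(360°/32) = 19.51 mm²); Merging all regions: the regions partially overlap — summed areas 324.26 mm² minus the doubly-counted overlap 7.28 mm² gives 316.98 mm² — area = 316.98 mm². At z = 1.32: the cube (footprint 11.5×26.5) is included at this height (area 304.75 mm²); the cylinder at (-0.5, 3.5): section is a regular 32-gon, circumradius r=2.5 (area = (32/2)·2.500²·sin(360°/32) = 19.51 mm²); Combining (union): the regions partially overlap — summed areas 324.26 mm² minus the doubly-counted overlap 7.28 mm² gives 316.98 mm² — area = 316.98 mm². Checking containment: the cross-section at z = 1.32 is a subset of the cross-section at z = 1.08.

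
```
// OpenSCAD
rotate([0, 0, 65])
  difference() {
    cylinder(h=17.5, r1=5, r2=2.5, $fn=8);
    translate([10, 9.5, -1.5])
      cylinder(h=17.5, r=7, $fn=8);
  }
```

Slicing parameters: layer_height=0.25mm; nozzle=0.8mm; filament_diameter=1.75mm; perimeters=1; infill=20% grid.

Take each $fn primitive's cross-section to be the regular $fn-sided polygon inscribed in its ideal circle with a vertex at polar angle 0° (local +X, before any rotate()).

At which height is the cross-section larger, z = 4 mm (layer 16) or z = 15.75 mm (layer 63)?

Layer 16 (z = 4): the cone (r1=5→r2=2.5) has section circumradius 4.429 here — a regular 8-gon (area = (8/2)·4.429²·sin(360°/8) = 55.47 mm²); the cylinder at (10, 9.5): section is a regular 8-gon, circumradius r=7 (area = (8/2)·7.000²·sin(360°/8) = 138.59 mm²); After the difference (first − rest): starting from the cone (55.47 mm²), the r=7 cylinder at (10, 9.5) misses the remaining region (no effect) — area = 55.47 mm²; (rotated 65° about Z; rotation is an isometry so areas/perimeters/island counts are preserved). So its area = 55.47 mm². Layer 63 (z = 15.75): the cone contributes a regular 8-gon of circumradius 2.750 (interpolated between r1=5 and r2=2.5 at t=0.900) (area = (8/2)·2.750²·sin(360°/8) = 21.39 mm²); the cylinder at (10, 9.5): section is a regular 8-gon, circumradius r=7 (area = (8/2)·7.000²·sin(360°/8) = 138.59 mm²); After the difference (first − rest): starting from the cone (21.39 mm²), the r=7 cylinder at (10, 9.5) misses the remaining region (no effect) — area = 21.39 mm²; (rotated 65° about Z; rotation is an isometry so areas/perimeters/island counts are preserved). So its area = 21.39 mm². Layer 16 is larger (55.47 vs 21.39 mm²).

layer 16 (z = 4 mm)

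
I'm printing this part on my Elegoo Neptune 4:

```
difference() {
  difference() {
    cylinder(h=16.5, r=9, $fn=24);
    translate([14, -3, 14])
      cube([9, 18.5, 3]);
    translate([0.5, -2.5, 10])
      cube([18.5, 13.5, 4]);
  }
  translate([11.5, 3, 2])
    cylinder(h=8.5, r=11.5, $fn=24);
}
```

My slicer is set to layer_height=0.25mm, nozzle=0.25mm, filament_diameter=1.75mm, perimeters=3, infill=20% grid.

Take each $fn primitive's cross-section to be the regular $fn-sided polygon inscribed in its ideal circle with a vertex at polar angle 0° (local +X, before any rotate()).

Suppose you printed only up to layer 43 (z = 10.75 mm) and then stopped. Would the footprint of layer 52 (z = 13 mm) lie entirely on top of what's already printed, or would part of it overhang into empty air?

Compare the two slices. At z = 10.75: the r=9 cylinder contributes a regular 24-gon of circumradius 9 (area = (24/2)·9.000²·sin(360°/24) = 251.57 mm²); the cube at (14, -3) is not intersected at this z (z outside [14, 17]); the 18.5×13.5 cube at (0.5, -2.5) contributes its full rectangle (area 249.75 mm²); After the difference (first − rest): starting from the r=9 cylinder (251.57 mm²), the 18.5×13.5 cube at (0.5, -2.5) partially overlaps it — only the 79.24 mm² overlap (of its 249.75 mm²) is removed, clipping the outline — area = 172.33 mm²; the cylinder at (11.5, 3) is absent (z outside [2, 10.5]); Subtracting the remaining from the first: none of the subtracted shapes is present at this height, so that combined region is unchanged — area = 172.33 mm². At z = 13: the r=9 cylinder gives a regular 24-gon of circumradius 9 (constant along its height) (area = (24/2)·9.000²·sin(360°/24) = 251.57 mm²); the cube at (14, -3) is not intersected at this z (z outside [14, 17]); the 18.5×13.5 cube at (0.5, -2.5) contributes its full rectangle (area 249.75 mm²); Subtracting the remaining from the first: starting from the r=9 cylinder (251.57 mm²), the 18.5×13.5 cube at (0.5, -2.5) partially overlaps it — only the 79.24 mm² overlap (of its 249.75 mm²) is removed, clipping the outline — area = 172.33 mm²; the cylinder at (11.5, 3) is absent (z outside [2, 10.5]); Subtracting the remaining from the first: none of the subtracted shapes is present at this height, so the result so far is unchanged — area = 172.33 mm². Checking containment: the cross-section at z = 13 is a subset of the cross-section at z = 10.75.

entirely on top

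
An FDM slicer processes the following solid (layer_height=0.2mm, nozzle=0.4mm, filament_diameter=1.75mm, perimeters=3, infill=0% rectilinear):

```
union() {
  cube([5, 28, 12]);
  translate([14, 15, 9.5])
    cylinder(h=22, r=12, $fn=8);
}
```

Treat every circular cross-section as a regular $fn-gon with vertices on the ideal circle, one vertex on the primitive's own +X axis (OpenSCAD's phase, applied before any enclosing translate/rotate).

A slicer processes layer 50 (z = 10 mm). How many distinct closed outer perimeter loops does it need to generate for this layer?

At z = 10 mm: the cube (footprint 5×28) is included at this height; the r=12 cylinder at (14, 15) contributes a regular 8-gon of circumradius 12; Taking the union: the regions partially overlap (shared area 21.73 mm²), so overlapping operands fuse into one piece — 1 connected region. The result has 1 disconnected region.

1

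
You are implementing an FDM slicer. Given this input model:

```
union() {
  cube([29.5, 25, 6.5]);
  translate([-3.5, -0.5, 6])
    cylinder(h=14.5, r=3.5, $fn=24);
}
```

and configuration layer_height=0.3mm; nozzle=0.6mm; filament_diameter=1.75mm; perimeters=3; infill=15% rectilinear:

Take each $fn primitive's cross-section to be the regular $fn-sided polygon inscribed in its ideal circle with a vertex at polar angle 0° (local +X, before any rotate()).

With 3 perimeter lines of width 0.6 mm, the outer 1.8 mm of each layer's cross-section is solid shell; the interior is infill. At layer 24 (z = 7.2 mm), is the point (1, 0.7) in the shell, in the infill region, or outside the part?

At z = 7.2 mm: the cube is absent (z outside [0, 6.5]); the r=3.5 cylinder at (-3.5, -0.5) contributes a regular 24-gon of circumradius 3.5; Taking the union: only the r=3.5 cylinder at (-3.5, -0.5) is present, so the union is just that shape — 1 connected region. Overall, the cross-section is a single solid region. The nearest boundary edge runs (0.00, -0.50)→(-0.12, 0.41); distance from the point to it = 1.16 mm. The point is not inside any of the regions above, so it lies outside the cross-section (1.16 mm from the nearest boundary).

outside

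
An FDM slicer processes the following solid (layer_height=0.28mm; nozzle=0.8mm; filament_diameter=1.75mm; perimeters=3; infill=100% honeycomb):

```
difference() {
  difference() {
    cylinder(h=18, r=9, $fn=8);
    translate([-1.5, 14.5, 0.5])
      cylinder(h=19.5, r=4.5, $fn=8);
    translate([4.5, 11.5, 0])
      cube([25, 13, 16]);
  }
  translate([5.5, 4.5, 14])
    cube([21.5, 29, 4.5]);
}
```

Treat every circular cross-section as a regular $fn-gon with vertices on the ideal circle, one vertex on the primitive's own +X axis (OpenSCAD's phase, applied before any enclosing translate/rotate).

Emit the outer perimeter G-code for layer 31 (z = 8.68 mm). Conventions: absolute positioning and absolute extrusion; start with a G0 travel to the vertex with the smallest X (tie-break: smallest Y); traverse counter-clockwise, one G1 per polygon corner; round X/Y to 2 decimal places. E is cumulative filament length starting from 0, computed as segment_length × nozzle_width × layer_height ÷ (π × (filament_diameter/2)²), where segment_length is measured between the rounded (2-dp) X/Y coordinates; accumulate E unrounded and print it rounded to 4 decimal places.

G0 X-9.00 Y0.00 Z8.68
G1 X-6.36 Y-6.36 E0.6413
G1 X0.00 Y-9.00 E1.2826
G1 X6.36 Y-6.36 E1.9239
G1 X9.00 Y0.00 E2.5652
G1 X6.36 Y6.36 E3.2065
G1 X0.00 Y9.00 E3.8478
G1 X-6.36 Y6.36 E4.4891
G1 X-9.00 Y0.00 E5.1304

At z = 8.68 mm: the r=9 cylinder gives a regular 8-gon of circumradius 9 (constant along its height); the r=4.5 cylinder at (-1.5, 14.5) gives a regular 8-gon of circumradius 4.5 (constant along its height); the 25×13 cube at (4.5, 11.5) contributes its full rectangle; After the difference (first − rest): starting from the r=9 cylinder, the r=4.5 cylinder at (-1.5, 14.5) misses the remaining region (no effect); the 25×13 cube at (4.5, 11.5) misses the remaining region (no effect) — 1 connected region; the cube at (5.5, 4.5) is not intersected at this z (z outside [14, 18.5]); Taking the first minus the rest: none of the subtracted shapes is present at this height, so the result so far is unchanged — 1 connected region. The outline is a single polygon with 8 vertices. Extrusion per mm of travel: 0.8 × 0.28 / (π × 0.875²) = 0.093128. Accumulating E over each segment gives final E = 5.1304.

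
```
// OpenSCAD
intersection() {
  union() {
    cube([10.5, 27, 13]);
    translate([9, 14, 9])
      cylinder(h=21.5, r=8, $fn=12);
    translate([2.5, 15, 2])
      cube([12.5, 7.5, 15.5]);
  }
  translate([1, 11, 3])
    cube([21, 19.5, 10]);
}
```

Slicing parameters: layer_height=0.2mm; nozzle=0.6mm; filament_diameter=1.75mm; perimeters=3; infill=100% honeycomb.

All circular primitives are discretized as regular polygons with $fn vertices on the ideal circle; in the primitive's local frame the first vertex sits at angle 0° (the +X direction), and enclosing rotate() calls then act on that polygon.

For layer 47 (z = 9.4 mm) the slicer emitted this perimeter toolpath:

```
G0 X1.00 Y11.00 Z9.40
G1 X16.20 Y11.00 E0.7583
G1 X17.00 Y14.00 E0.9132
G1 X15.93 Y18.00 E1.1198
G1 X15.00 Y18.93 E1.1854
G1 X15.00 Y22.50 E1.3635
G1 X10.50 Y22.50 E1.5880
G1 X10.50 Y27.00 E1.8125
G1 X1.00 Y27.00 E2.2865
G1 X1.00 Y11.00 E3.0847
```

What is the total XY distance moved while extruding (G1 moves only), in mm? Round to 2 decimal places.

61.83 mm

Sum the Euclidean lengths of each G1 segment: total = 61.83 mm.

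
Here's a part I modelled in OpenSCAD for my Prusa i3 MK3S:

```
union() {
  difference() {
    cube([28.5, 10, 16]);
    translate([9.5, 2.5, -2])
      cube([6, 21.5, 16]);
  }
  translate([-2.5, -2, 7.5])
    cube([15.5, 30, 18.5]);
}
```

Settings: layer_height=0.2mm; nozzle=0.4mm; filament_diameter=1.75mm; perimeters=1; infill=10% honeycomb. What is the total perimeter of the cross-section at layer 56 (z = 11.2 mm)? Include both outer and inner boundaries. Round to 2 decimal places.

137.00 mm

At z = 11.2 mm: the cube (footprint 28.5×10) is included at this height (perimeter 77.00 mm); the cube at (9.5, 2.5) (footprint 6×21.5) is included at this height (perimeter 55.00 mm); After the difference (first − rest): starting from the 28.5×10 cube, the 6×21.5 cube at (9.5, 2.5) partially overlaps it — only the 45.00 mm² overlap (of its 129.00 mm²) is removed, clipping the outline — boundary = 92.00 mm; the 15.5×30 cube at (-2.5, -2) contributes its full rectangle (perimeter 91.00 mm); Merging all regions: the regions partially overlap (shared area 103.75 mm²), so the edge portions inside another operand are dropped and the merged outline is re-measured after clipping — boundary = 137.00 mm. Overall, the cross-section is a single solid region. Total boundary length (outer) = 137.00 mm.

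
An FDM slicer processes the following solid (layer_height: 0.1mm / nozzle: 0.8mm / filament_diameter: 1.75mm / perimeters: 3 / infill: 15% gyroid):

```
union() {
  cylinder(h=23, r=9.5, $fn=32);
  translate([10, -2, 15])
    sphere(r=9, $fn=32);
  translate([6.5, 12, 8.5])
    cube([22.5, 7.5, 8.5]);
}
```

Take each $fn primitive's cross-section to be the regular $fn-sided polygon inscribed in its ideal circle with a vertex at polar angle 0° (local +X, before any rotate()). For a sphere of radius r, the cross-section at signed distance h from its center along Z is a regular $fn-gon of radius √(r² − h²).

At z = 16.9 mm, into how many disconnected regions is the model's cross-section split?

2

At z = 16.9 mm: the r=9.5 cylinder contributes a regular 32-gon of circumradius 9.5; the r=9 sphere at (10, -2) slices to a regular 32-gon of circumradius 8.797 (√(r²−h²) with h=1.9 from center); the 22.5×7.5 cube at (6.5, 12) contributes its full rectangle; Merging all regions: the regions partially overlap (shared area 85.34 mm²), so overlapping operands fuse into one piece — 2 connected regions. The result has 2 disconnected regions.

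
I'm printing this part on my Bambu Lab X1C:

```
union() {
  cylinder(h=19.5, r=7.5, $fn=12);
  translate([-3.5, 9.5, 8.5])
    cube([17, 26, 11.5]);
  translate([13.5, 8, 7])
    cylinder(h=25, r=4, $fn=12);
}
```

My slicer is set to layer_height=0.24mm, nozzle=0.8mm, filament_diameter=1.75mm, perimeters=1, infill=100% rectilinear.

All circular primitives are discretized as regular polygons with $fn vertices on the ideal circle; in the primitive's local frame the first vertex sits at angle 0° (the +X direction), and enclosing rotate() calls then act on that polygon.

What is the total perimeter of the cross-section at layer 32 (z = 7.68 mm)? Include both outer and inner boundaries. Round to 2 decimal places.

At z = 7.68 mm: the r=7.5 cylinder contributes a regular 12-gon of circumradius 7.5 (perimeter = 2·12·7.500·sin(180°/12) = 46.59 mm); the cube at (-3.5, 9.5) is absent (z outside [8.5, 20]); the cylinder at (13.5, 8): section is a regular 12-gon, circumradius r=4 (perimeter = 2·12·4.000·sin(180°/12) = 24.85 mm); Combining (union): the 2 present regions are separate (no shared area or edge), so areas and boundary lengths simply add and each stays a separate island — boundary = 71.43 mm. Overall, the cross-section has 2 separate islands. Total boundary length (outer) = 71.43 mm.

71.43 mm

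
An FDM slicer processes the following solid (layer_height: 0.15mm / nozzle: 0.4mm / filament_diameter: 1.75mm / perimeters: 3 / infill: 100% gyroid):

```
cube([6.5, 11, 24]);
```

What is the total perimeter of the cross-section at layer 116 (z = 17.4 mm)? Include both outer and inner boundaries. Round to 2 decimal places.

At z = 17.4 mm: the 6.5×11 cube contributes its full rectangle (perimeter 35.00 mm). Overall, the cross-section is a single solid region. Total boundary length (outer) = 35.00 mm.

35.00 mm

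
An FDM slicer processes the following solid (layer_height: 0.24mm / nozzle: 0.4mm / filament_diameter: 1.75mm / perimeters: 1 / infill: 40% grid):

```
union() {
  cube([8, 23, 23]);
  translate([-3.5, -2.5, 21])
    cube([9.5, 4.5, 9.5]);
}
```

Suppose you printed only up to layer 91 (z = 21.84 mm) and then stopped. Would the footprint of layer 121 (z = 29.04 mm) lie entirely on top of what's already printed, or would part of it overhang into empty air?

entirely on top

Compare the two slices. At z = 21.84: the cube (footprint 8×23) is included at this height (area 184.00 mm²); the 9.5×4.5 cube at (-3.5, -2.5) contributes its full rectangle (area 42.75 mm²); Combining (union): the regions partially overlap — summed areas 226.75 mm² minus the doubly-counted overlap 12.00 mm² gives 214.75 mm² — area = 214.75 mm². At z = 29.04: the cube is not intersected at this z (z outside [0, 23]); the cube at (-3.5, -2.5) is present — its section is the full 9.5×4.5 rectangle (area 42.75 mm²); Merging all regions: only the 9.5×4.5 cube at (-3.5, -2.5) is present, so the union is just that shape — area = 42.75 mm². Checking containment: the cross-section at z = 29.04 is a subset of the cross-section at z = 21.84.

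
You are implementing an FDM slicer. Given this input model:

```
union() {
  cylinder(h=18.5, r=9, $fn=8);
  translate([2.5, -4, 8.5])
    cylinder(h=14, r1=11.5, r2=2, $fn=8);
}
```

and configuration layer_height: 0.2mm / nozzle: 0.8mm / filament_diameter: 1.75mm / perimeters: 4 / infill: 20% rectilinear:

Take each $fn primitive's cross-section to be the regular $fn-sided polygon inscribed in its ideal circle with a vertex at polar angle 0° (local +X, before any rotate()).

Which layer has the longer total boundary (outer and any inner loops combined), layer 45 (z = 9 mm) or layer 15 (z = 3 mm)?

Layer 45 (z = 9): the r=9 cylinder gives a regular 8-gon of circumradius 9 (constant along its height) (perimeter = 2·8·9.000·sin(180°/8) = 55.11 mm); the cone at (2.5, -4): at t=0.036 of its height the radius interpolates to r₁+(r₂−r₁)t = 11.161, giving a regular 8-gon of that circumradius (perimeter = 2·8·11.161·sin(180°/8) = 68.34 mm); Merging all regions: the regions partially overlap (shared area 191.70 mm²), so the edge portions inside another operand are dropped and the merged outline is re-measured after clipping — boundary = 72.68 mm. So its perimeter = 72.68 mm. Layer 15 (z = 3): the cylinder: section is a regular 8-gon, circumradius r=9 (perimeter = 2·8·9.000·sin(180°/8) = 55.11 mm); the cone at (2.5, -4) does not reach this height (z outside [8.5, 22.5]); Merging all regions: only the r=9 cylinder is present, so the union is just that shape — boundary = 55.11 mm. So its perimeter = 55.11 mm. Layer 45 is larger (72.68 vs 55.11 mm).

layer 45 (z = 9 mm)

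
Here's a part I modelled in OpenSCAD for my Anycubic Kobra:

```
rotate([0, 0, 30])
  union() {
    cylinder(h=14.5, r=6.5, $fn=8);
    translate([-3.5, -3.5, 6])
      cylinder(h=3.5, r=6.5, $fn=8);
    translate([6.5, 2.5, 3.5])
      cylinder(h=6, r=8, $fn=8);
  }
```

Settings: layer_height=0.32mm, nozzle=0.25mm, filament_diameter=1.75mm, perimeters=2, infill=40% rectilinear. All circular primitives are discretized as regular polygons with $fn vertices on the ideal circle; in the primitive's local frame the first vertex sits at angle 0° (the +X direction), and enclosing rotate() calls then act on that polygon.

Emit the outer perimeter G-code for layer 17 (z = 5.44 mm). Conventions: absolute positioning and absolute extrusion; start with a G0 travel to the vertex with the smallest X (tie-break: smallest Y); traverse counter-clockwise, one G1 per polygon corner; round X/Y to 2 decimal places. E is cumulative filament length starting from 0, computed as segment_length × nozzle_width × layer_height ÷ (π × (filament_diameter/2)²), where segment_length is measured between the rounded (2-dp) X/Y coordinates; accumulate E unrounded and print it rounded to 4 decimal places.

At z = 5.44 mm: the r=6.5 cylinder gives a regular 8-gon of circumradius 6.5 (constant along its height); the cylinder at (-3.5, -3.5) does not reach this height (z outside [6, 9.5]); the r=8 cylinder at (6.5, 2.5) gives a regular 8-gon of circumradius 8 (constant along its height); Merging all regions: the regions partially overlap (shared area 56.22 mm²), so overlapping operands fuse into one piece — 1 connected region; (whole slice rotated 30° about Z — lengths, areas and connectivity unchanged). The outline is a single polygon with 13 vertices. Extrusion per mm of travel: 0.25 × 0.32 / (π × 0.875²) = 0.033260. Accumulating E over each segment gives final E = 1.9806.

G0 X-6.28 Y1.68 Z5.44
G1 X-5.63 Y-3.25 E0.1654
G1 X-1.68 Y-6.28 E0.3310
G1 X3.25 Y-5.63 E0.4964
G1 X6.19 Y-1.80 E0.6570
G1 X8.38 Y-1.51 E0.7304
G1 X12.11 Y3.34 E0.9339
G1 X11.31 Y9.42 E1.1379
G1 X6.45 Y13.14 E1.3415
G1 X0.38 Y12.34 E1.5451
G1 X-3.35 Y7.49 E1.7486
G1 X-3.11 Y5.65 E1.8103
G1 X-3.25 Y5.63 E1.8150
G1 X-6.28 Y1.68 E1.9806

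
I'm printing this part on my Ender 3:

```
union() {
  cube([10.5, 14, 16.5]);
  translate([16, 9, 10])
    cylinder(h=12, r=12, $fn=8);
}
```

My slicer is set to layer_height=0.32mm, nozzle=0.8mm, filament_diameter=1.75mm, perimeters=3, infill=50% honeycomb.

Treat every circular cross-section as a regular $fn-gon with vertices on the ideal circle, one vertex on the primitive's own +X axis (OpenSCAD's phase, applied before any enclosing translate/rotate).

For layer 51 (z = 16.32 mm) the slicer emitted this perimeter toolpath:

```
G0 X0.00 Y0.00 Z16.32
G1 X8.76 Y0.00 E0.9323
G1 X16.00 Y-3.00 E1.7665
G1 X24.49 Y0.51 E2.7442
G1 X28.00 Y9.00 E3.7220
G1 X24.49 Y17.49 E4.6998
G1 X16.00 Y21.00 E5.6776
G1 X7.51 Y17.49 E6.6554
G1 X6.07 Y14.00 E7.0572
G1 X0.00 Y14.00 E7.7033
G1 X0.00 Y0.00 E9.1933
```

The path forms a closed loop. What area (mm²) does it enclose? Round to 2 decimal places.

Apply the shoelace formula to the sequence of (X, Y) vertices; enclosed area = 485.66 mm².

485.66 mm²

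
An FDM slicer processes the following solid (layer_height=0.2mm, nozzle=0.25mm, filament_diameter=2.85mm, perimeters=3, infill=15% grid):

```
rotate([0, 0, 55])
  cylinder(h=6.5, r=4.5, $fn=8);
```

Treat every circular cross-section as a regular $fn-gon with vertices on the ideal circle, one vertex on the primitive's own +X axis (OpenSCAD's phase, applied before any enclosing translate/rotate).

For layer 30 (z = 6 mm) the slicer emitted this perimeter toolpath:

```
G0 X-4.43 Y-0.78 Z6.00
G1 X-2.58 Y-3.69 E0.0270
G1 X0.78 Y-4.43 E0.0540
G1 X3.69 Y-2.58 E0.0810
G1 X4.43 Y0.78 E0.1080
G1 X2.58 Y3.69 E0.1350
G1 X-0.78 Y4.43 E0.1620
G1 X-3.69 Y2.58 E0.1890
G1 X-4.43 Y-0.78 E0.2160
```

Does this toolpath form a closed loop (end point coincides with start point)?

yes

Start point (G0): (-4.43, -0.78). End point (last G1): the path returns to the start — closed.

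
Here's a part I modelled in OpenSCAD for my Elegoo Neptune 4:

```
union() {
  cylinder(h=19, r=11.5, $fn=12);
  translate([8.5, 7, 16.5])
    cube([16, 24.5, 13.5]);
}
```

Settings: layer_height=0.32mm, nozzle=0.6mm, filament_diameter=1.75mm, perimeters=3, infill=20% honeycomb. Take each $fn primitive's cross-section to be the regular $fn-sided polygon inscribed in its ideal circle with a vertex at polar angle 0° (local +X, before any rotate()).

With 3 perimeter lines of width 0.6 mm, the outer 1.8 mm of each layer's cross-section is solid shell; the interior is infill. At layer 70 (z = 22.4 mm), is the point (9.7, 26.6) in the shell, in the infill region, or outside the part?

shell

At z = 22.4 mm: the cylinder is absent (z outside [0, 19]); the cube at (8.5, 7) (footprint 16×24.5) is included at this height; Taking the union: only the 16×24.5 cube at (8.5, 7) is present, so the union is just that shape — 1 connected region. Overall, the cross-section is a single solid region. The nearest boundary edge runs (8.50, 31.50)→(8.50, 7.00); distance from the point to it = 1.20 mm. The point is inside the cross-section, 1.20 mm from the nearest boundary — within the 1.8 mm shell band (3 × 0.6).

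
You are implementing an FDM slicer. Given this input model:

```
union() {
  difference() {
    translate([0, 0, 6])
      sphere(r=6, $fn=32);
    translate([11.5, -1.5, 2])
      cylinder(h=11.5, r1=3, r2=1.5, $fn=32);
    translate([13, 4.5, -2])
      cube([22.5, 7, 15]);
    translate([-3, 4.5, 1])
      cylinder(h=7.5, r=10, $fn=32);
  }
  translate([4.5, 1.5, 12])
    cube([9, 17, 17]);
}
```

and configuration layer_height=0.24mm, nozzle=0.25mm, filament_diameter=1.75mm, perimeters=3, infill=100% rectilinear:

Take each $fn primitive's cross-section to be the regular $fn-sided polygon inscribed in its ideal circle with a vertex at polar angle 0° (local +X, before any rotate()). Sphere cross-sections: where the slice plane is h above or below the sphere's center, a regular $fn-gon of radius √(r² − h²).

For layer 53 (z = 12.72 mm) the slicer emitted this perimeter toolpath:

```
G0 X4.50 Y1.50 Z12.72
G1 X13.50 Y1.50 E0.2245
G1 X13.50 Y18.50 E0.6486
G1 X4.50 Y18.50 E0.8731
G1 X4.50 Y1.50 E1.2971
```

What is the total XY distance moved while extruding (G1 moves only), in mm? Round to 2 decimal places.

Sum the Euclidean lengths of each G1 segment: total = 52.00 mm.

52.00 mm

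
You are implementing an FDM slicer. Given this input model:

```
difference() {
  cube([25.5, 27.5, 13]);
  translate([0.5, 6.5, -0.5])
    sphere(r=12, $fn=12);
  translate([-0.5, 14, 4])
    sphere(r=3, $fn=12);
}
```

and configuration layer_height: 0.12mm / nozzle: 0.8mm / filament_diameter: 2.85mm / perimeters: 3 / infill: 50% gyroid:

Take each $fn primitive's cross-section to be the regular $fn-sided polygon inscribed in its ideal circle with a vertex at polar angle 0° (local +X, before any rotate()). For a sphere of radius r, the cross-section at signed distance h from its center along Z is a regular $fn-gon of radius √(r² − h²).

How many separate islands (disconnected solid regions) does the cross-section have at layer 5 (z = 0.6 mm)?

At z = 0.6 mm: the cube is present — its section is the full 25.5×27.5 rectangle; the r=12 sphere at (0.5, 6.5) contributes a regular 12-gon of circumradius √(12²−1.1²) = 11.949; the sphere at (-0.5, 14) is absent (|z−center|=3.400 > r=3); Subtracting the remaining from the first: starting from the 25.5×27.5 cube, the r=12 sphere at (0.5, 6.5) partially overlaps it — only the 188.19 mm² overlap (of its 428.37 mm²) is removed, clipping the outline — 1 connected region. Overall, the cross-section is a single solid region. Island count = 1.

1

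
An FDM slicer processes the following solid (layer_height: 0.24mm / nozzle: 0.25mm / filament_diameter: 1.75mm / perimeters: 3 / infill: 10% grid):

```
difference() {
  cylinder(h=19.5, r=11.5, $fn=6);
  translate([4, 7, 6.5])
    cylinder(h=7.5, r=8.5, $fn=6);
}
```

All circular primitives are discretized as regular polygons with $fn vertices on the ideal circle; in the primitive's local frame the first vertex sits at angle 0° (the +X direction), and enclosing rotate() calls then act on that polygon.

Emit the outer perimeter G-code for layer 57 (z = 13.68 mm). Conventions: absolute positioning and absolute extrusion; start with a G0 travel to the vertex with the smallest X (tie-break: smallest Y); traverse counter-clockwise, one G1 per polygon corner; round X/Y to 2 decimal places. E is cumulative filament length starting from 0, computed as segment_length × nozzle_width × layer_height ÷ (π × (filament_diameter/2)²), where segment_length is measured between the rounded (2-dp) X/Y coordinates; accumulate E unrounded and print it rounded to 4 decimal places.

G0 X-11.50 Y0.00 Z13.68
G1 X-5.75 Y-9.96 E0.2869
G1 X5.75 Y-9.96 E0.5738
G1 X11.50 Y0.00 E0.8606
G1 X9.98 Y2.63 E0.9364
G1 X8.25 Y-0.36 E1.0226
G1 X-0.25 Y-0.36 E1.2346
G1 X-4.50 Y7.00 E1.4466
G1 X-2.79 Y9.96 E1.5319
G1 X-5.75 Y9.96 E1.6057
G1 X-11.50 Y0.00 E1.8926

At z = 13.68 mm: the r=11.5 cylinder gives a regular 6-gon of circumradius 11.5 (constant along its height); the r=8.5 cylinder at (4, 7) contributes a regular 6-gon of circumradius 8.5; Subtracting the remaining from the first: starting from the r=11.5 cylinder, the r=8.5 cylinder at (4, 7) partially overlaps it — only the 113.18 mm² overlap (of its 187.71 mm²) is removed, clipping the outline — 1 connected region. The outline is a single polygon with 10 vertices. Extrusion per mm of travel: 0.25 × 0.24 / (π × 0.875²) = 0.024945. Accumulating E over each segment gives final E = 1.8926.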